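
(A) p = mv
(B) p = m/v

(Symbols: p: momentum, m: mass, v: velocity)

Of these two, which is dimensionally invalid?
(B)

(A) p = mv: LHS [L M T^-1], RHS [L M T^-1] ✓
(B) p = m/v: LHS [L M T^-1], RHS [L^-1 M T] ✗

Expression (B) p = m/v is dimensionally incorrect.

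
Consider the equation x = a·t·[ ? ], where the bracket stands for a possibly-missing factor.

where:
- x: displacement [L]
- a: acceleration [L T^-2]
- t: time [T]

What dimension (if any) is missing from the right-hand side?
[T] — time (e.g. t)

x has dimensions [L]; a·t has dimensions [L T^-1].
The bracketed factor must supply [L] / [L T^-1] = [T].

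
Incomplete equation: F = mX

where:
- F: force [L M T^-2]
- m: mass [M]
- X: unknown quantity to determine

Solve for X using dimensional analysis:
X = a (acceleration), dimensions [L T^-2]

F has dimensions [L M T^-2]; the rest of the RHS (m) has dimensions [M].
So X must have dimensions [L T^-2] — X = a (acceleration).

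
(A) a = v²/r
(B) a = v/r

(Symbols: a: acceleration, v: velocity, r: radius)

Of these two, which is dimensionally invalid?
(B)

(A) a = v²/r: LHS [L T^-2], RHS [L T^-2] ✓
(B) a = v/r: LHS [L T^-2], RHS [T^-1] ✗

Expression (B) a = v/r is dimensionally incorrect.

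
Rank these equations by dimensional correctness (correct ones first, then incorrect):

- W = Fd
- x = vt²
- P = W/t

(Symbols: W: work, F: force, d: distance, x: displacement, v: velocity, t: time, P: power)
Dimensionally correct: W = Fd, P = W/t
Dimensionally incorrect: x = vt²
Ordered (correct first, then incorrect): W = Fd, P = W/t, x = vt²

- W = Fd: LHS [L^2 M T^-2], RHS [L^2 M T^-2] → correct ✓
- x = vt²: LHS [L], RHS [L T] → incorrect ✗
- P = W/t: LHS [L^2 M T^-3], RHS [L^2 M T^-3] → correct ✓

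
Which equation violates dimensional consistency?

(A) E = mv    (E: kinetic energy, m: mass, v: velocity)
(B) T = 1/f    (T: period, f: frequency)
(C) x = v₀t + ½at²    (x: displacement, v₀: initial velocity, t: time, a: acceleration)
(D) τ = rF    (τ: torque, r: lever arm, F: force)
(A) E = mv

The equation (A) E = mv is dimensionally incorrect.

LHS (E): [L^2 M T^-2]
RHS (mv): [L M T^-1] ✗

The dimensions do not match. The other three equations balance.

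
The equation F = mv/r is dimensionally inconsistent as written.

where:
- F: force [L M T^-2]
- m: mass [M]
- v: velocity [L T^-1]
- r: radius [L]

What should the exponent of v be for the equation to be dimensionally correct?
The exponent of v should be 2: F = mv^2/r

The LHS F has dimensions [L M T^-2]; v has dimensions [L T^-1].
As written, the RHS mv/r (exponent 1 on v) has dimensions [M T^-1], which does not match.
With exponent 2, the RHS mv^2/r has dimensions [L M T^-2], matching the LHS.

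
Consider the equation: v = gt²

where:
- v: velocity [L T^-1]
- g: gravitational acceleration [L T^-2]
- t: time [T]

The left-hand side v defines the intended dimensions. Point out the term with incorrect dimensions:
The right-hand side term gt²

v has dimensions [L T^-1], but gt² has dimensions [L], so the term gt² is dimensionally wrong for v.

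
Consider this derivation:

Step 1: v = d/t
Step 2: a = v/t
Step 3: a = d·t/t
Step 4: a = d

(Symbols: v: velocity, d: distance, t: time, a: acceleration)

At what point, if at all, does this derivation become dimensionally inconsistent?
Step 3

Step 1: v = d/t → LHS [L T^-1], RHS [L T^-1] ✓
Step 2: a = v/t → LHS [L T^-2], RHS [L T^-2] ✓
Step 3: a = d·t/t → LHS [L T^-2], RHS [L] ✗

The first dimensional inconsistency appears in step 3: a = d·t/t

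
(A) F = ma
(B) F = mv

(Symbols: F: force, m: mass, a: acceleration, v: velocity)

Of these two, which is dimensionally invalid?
(B)

(A) F = ma: LHS [L M T^-2], RHS [L M T^-2] ✓
(B) F = mv: LHS [L M T^-2], RHS [L M T^-1] ✗

Expression (B) F = mv is dimensionally incorrect.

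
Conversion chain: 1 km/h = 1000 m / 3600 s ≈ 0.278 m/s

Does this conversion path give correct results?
The chain is correct (no errors).

Correct: 1 km = 1000 m, 1 h = 3600 s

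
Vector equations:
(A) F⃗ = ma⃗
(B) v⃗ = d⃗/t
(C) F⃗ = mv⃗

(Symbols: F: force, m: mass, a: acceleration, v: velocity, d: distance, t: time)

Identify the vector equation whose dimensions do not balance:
(C) F⃗ = mv⃗

(A) F⃗ = ma⃗: LHS [L M T^-2], RHS [L M T^-2] ✓ — Force and acceleration are vectors, mass is a scalar
(B) v⃗ = d⃗/t: LHS [L T^-1], RHS [L T^-1] ✓ — displacement (vector) divided by time (scalar)
(C) F⃗ = mv⃗: LHS [L M T^-2], RHS [L M T^-1] ✗ — mass times velocity is momentum, not force; should be ma⃗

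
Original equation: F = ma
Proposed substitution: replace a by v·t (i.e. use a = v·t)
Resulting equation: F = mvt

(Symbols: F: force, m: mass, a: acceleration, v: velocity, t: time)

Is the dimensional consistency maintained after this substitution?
No

[a] = [L T^-2] and [v·t] = [L]. These differ, so the substitution replaces a quantity by one of different dimensions and the result F = mvt has LHS [L M T^-2] vs RHS [L M] — inconsistent.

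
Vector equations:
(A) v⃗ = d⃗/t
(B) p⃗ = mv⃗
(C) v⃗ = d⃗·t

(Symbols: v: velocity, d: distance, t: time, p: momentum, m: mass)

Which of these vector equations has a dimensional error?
(C) v⃗ = d⃗·t

(A) v⃗ = d⃗/t: LHS [L T^-1], RHS [L T^-1] ✓ — displacement (vector) divided by time (scalar)
(B) p⃗ = mv⃗: LHS [L M T^-1], RHS [L M T^-1] ✓ — mass (scalar) times velocity (vector)
(C) v⃗ = d⃗·t: LHS [L T^-1], RHS [L T] ✗ — velocity is displacement per time; should be d⃗/t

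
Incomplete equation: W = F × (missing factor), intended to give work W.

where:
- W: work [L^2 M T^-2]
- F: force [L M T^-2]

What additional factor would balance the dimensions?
d (distance), dimensions [L]

W has dimensions [L^2 M T^-2] and F has dimensions [L M T^-2].
The missing factor must have dimensions [L^2 M T^-2] / [L M T^-2] = [L], i.e. distance (d).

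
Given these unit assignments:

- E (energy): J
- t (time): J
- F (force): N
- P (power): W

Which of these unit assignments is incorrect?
t

The variable t (time) should have units s, not J.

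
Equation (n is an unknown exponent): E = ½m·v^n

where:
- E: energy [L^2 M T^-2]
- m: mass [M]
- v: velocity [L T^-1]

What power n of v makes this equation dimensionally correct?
n = 2

E has dimensions [L^2 M T^-2]; v has dimensions [L T^-1].
The rest of the RHS has dimensions [M], so v^n must supply [L^2 T^-2].
With n = 2: ½m·v^2 has dimensions [L^2 M T^-2], matching the LHS ✓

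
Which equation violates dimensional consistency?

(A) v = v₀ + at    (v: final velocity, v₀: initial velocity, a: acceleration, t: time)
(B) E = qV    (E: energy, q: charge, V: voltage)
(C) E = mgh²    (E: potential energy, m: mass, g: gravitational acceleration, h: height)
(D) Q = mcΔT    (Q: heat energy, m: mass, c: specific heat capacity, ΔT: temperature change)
(C) E = mgh²

The equation (C) E = mgh² is dimensionally incorrect.

LHS (E): [L^2 M T^-2]
RHS (mgh²): [L^3 M T^-2] ✗

The dimensions do not match. The other three equations balance.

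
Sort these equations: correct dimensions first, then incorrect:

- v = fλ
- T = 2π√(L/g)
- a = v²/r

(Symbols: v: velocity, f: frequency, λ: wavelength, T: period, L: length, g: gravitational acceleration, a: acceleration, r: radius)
Dimensionally correct: v = fλ, T = 2π√(L/g), a = v²/r
Dimensionally incorrect: none
Ordered (correct first, then incorrect): v = fλ, T = 2π√(L/g), a = v²/r

- v = fλ: LHS [L T^-1], RHS [L T^-1] → correct ✓
- T = 2π√(L/g): LHS [T], RHS [T] → correct ✓
- a = v²/r: LHS [L T^-2], RHS [L T^-2] → correct ✓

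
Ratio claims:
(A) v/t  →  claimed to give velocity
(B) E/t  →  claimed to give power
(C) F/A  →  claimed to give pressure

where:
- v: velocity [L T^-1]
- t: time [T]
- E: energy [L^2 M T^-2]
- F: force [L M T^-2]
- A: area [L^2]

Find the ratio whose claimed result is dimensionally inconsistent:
(A) v/t does not give velocity

(A) v/t: [L T^-2] ≠ velocity [L T^-1] ✗
(B) E/t: [L^2 M T^-3] = power [L^2 M T^-3] ✓
(C) F/A: [L^-1 M T^-2] = pressure [L^-1 M T^-2] ✓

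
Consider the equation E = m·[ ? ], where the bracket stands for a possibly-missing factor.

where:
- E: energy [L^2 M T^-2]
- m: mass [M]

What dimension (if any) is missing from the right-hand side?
[L^2 T^-2] — velocity squared (e.g. v²)

E has dimensions [L^2 M T^-2]; m has dimensions [M].
The bracketed factor must supply [L^2 M T^-2] / [M] = [L^2 T^-2].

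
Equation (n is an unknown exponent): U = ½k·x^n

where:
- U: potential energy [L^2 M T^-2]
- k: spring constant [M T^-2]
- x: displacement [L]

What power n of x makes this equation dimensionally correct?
n = 2

U has dimensions [L^2 M T^-2]; x has dimensions [L].
The rest of the RHS has dimensions [M T^-2], so x^n must supply [L^2].
With n = 2: ½k·x^2 has dimensions [L^2 M T^-2], matching the LHS ✓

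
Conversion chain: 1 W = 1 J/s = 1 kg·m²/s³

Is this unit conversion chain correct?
The chain is correct (no errors).

Correct: Watt is Joule per second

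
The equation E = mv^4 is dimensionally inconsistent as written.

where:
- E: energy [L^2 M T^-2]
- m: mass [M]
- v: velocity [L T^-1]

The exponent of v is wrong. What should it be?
The exponent of v should be 2: E = mv^2

The LHS E has dimensions [L^2 M T^-2]; v has dimensions [L T^-1].
As written, the RHS mv^4 (exponent 4 on v) has dimensions [L^4 M T^-4], which does not match.
With exponent 2, the RHS mv^2 has dimensions [L^2 M T^-2], matching the LHS.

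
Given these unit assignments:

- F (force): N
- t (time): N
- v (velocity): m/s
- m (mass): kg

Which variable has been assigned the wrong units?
t

The variable t (time) should have units s, not N.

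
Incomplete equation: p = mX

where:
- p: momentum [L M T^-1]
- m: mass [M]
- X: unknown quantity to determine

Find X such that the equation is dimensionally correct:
X = v (velocity), dimensions [L T^-1]

p has dimensions [L M T^-1]; the rest of the RHS (m) has dimensions [M].
So X must have dimensions [L T^-1] — X = v (velocity).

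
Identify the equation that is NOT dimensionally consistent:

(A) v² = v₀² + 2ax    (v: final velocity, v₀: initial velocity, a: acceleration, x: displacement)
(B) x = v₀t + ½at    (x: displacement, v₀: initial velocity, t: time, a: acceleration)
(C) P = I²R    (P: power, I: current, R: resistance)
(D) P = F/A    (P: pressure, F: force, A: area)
(B) x = v₀t + ½at

The equation (B) x = v₀t + ½at is dimensionally incorrect.

LHS (x): [L]
RHS terms:
  - v₀t: [L] ✓
  - ½at: [L T^-1] ✗ (does not match LHS)

The dimensions do not match. The other three equations balance.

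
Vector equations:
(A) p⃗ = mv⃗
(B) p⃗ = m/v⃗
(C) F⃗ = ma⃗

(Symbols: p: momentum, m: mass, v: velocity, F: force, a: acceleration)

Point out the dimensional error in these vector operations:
(B) p⃗ = m/v⃗

(A) p⃗ = mv⃗: LHS [L M T^-1], RHS [L M T^-1] ✓ — mass (scalar) times velocity (vector)
(B) p⃗ = m/v⃗: LHS [L M T^-1], RHS [L^-1 M T] ✗ — momentum is mass times velocity; should be mv⃗ (and division by a vector is undefined)
(C) F⃗ = ma⃗: LHS [L M T^-2], RHS [L M T^-2] ✓ — Force and acceleration are vectors, mass is a scalar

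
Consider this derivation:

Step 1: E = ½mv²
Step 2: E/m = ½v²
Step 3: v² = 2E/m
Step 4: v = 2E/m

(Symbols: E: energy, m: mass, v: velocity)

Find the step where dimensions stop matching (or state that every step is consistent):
Step 4

Step 1: E = ½mv² → LHS [L^2 M T^-2], RHS [L^2 M T^-2] ✓
Step 2: E/m = ½v² → LHS [L^2 T^-2], RHS [L^2 T^-2] ✓
Step 3: v² = 2E/m → LHS [L^2 T^-2], RHS [L^2 T^-2] ✓
Step 4: v = 2E/m → LHS [L T^-1], RHS [L^2 T^-2] ✗

The first dimensional inconsistency appears in step 4: v = 2E/m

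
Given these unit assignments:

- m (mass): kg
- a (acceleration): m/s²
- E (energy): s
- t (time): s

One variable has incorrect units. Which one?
E

The variable E (energy) should have units J, not s.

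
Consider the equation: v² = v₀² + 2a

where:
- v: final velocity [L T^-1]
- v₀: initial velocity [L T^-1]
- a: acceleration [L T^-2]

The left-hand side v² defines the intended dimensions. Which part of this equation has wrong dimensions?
The term 2a

Checking each RHS term against the LHS:
- v₀²: [L^2 T^-2] — matches v² [L^2 T^-2] ✓
- 2a: [L T^-2] — does NOT match v² [L^2 T^-2] ✗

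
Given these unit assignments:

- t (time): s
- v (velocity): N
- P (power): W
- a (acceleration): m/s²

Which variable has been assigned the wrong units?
v

The variable v (velocity) should have units m/s, not N.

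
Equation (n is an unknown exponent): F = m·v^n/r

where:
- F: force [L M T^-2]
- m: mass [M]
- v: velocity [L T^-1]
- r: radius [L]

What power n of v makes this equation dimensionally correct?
n = 2

F has dimensions [L M T^-2]; v has dimensions [L T^-1].
The rest of the RHS has dimensions [L^-1 M], so v^n must supply [L^2 T^-2].
With n = 2: m·v^2/r has dimensions [L M T^-2], matching the LHS ✓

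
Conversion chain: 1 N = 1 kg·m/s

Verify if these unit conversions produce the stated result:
The chain is incorrect (it contains an error).

Incorrect: Newton is kg·m/s², not kg·m/s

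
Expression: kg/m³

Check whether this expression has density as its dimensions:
Yes

The expression kg/m³ has dimensions [L^-3 M], which is exactly density [L^-3 M].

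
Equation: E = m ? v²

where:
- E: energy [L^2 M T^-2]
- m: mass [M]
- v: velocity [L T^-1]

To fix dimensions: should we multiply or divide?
multiplication (×): E = m × v²

E [L^2 M T^-2]; m [M]; v² [L^2 T^-2].
m × v² → [L^2 M T^-2] ✓
m ÷ v² → [L^-2 M T^2] ✗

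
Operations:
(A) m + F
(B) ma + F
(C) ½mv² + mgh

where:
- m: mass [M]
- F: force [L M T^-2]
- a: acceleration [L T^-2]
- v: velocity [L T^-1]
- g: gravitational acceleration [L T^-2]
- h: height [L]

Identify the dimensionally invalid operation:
(A) m + F

(A) m + F: m [M] and F [L M T^-2] — different dimensions cannot be added/subtracted ✗
(B) ma + F: ma [L M T^-2] and F [L M T^-2] — same dimensions ✓
(C) ½mv² + mgh: ½mv² [L^2 M T^-2] and mgh [L^2 M T^-2] — same dimensions ✓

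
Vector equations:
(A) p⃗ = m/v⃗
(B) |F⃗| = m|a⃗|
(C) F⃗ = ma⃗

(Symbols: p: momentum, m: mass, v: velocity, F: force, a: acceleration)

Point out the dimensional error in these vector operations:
(A) p⃗ = m/v⃗

(A) p⃗ = m/v⃗: LHS [L M T^-1], RHS [L^-1 M T] ✗ — momentum is mass times velocity; should be mv⃗ (and division by a vector is undefined)
(B) |F⃗| = m|a⃗|: LHS [L M T^-2], RHS [L M T^-2] ✓ — magnitudes of vectors are scalars
(C) F⃗ = ma⃗: LHS [L M T^-2], RHS [L M T^-2] ✓ — Force and acceleration are vectors, mass is a scalar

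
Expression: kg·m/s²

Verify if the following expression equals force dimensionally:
Yes

The expression kg·m/s² has dimensions [L M T^-2], which is exactly force [L M T^-2].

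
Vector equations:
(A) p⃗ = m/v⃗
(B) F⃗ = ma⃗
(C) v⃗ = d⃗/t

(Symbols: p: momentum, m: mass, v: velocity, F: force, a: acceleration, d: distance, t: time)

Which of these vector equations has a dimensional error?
(A) p⃗ = m/v⃗

(A) p⃗ = m/v⃗: LHS [L M T^-1], RHS [L^-1 M T] ✗ — momentum is mass times velocity; should be mv⃗ (and division by a vector is undefined)
(B) F⃗ = ma⃗: LHS [L M T^-2], RHS [L M T^-2] ✓ — Force and acceleration are vectors, mass is a scalar
(C) v⃗ = d⃗/t: LHS [L T^-1], RHS [L T^-1] ✓ — displacement (vector) divided by time (scalar)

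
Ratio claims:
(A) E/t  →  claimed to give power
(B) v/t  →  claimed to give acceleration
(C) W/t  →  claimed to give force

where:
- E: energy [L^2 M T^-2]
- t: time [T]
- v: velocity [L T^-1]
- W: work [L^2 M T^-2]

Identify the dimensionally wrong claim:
(C) W/t does not give force

(A) E/t: [L^2 M T^-3] = power [L^2 M T^-3] ✓
(B) v/t: [L T^-2] = acceleration [L T^-2] ✓
(C) W/t: [L^2 M T^-3] ≠ force [L M T^-2] ✗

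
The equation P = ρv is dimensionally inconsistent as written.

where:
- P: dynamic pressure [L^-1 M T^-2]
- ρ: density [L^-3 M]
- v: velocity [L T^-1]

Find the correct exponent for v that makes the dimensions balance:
The exponent of v should be 2: P = ρv^2

The LHS P has dimensions [L^-1 M T^-2]; v has dimensions [L T^-1].
As written, the RHS ρv (exponent 1 on v) has dimensions [L^-2 M T^-1], which does not match.
With exponent 2, the RHS ρv^2 has dimensions [L^-1 M T^-2], matching the LHS.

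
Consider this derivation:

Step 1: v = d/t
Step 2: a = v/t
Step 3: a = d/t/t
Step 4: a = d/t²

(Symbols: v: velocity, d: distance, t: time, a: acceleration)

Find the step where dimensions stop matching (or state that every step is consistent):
No step introduces an error — all steps are dimensionally consistent.

Step 1: v = d/t → LHS [L T^-1], RHS [L T^-1] ✓
Step 2: a = v/t → LHS [L T^-2], RHS [L T^-2] ✓
Step 3: a = d/t/t → LHS [L T^-2], RHS [L T^-2] ✓
Step 4: a = d/t² → LHS [L T^-2], RHS [L T^-2] ✓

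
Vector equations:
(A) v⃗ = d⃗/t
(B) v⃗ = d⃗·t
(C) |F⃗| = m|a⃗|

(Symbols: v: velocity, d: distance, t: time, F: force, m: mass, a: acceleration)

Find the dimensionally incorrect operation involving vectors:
(B) v⃗ = d⃗·t

(A) v⃗ = d⃗/t: LHS [L T^-1], RHS [L T^-1] ✓ — displacement (vector) divided by time (scalar)
(B) v⃗ = d⃗·t: LHS [L T^-1], RHS [L T] ✗ — velocity is displacement per time; should be d⃗/t
(C) |F⃗| = m|a⃗|: LHS [L M T^-2], RHS [L M T^-2] ✓ — magnitudes of vectors are scalars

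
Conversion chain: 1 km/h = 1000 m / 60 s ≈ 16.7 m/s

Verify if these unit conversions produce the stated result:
The chain is incorrect (it contains an error).

Incorrect: 1 h = 3600 s, not 60 s (1 km/h ≈ 0.278 m/s)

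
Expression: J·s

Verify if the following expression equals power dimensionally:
No

The expression J·s has dimensions [L^2 M T^-1], but power has dimensions [L^2 M T^-3].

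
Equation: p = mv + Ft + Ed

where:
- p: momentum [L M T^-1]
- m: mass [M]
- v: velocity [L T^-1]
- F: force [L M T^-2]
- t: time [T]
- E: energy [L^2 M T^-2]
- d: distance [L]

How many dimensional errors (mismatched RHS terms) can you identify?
1

LHS p: [L M T^-1]
- mv: [L M T^-1] ✓
- Ft: [L M T^-1] ✓
- Ed: [L^3 M T^-2] ✗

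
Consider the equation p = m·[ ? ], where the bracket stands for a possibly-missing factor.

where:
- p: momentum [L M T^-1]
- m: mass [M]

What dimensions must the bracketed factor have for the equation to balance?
[L T^-1] — velocity (e.g. v)

p has dimensions [L M T^-1]; m has dimensions [M].
The bracketed factor must supply [L M T^-1] / [M] = [L T^-1].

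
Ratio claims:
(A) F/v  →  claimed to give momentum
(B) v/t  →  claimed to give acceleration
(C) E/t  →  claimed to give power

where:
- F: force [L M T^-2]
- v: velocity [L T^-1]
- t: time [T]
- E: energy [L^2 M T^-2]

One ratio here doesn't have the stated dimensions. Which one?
(A) F/v does not give momentum

(A) F/v: [M T^-1] ≠ momentum [L M T^-1] ✗
(B) v/t: [L T^-2] = acceleration [L T^-2] ✓
(C) E/t: [L^2 M T^-3] = power [L^2 M T^-3] ✓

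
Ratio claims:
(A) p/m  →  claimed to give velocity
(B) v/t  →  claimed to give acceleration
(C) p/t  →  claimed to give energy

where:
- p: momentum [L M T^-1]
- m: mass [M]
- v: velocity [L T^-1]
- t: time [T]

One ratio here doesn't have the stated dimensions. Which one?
(C) p/t does not give energy

(A) p/m: [L T^-1] = velocity [L T^-1] ✓
(B) v/t: [L T^-2] = acceleration [L T^-2] ✓
(C) p/t: [L M T^-2] ≠ energy [L^2 M T^-2] ✗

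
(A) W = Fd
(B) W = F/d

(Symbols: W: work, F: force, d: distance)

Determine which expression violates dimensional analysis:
(B)

(A) W = Fd: LHS [L^2 M T^-2], RHS [L^2 M T^-2] ✓
(B) W = F/d: LHS [L^2 M T^-2], RHS [M T^-2] ✗

Expression (B) W = F/d is dimensionally incorrect.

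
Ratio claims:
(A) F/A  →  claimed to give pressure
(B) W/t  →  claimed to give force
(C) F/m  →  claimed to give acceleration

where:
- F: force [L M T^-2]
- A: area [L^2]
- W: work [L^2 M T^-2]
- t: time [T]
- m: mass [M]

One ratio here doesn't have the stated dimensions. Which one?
(B) W/t does not give force

(A) F/A: [L^-1 M T^-2] = pressure [L^-1 M T^-2] ✓
(B) W/t: [L^2 M T^-3] ≠ force [L M T^-2] ✗
(C) F/m: [L T^-2] = acceleration [L T^-2] ✓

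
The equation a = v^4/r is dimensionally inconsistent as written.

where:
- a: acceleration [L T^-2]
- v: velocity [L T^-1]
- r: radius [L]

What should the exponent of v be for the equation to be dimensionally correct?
The exponent of v should be 2: a = v^2/r

The LHS a has dimensions [L T^-2]; v has dimensions [L T^-1].
As written, the RHS v^4/r (exponent 4 on v) has dimensions [L^3 T^-4], which does not match.
With exponent 2, the RHS v^2/r has dimensions [L T^-2], matching the LHS.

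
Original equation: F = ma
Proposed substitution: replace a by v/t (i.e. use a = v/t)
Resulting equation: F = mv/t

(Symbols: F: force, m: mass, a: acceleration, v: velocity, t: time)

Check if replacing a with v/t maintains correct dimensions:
Yes

[a] = [L T^-2] and [v/t] = [L T^-2]. These match, so the substitution replaces a quantity by one of the same dimensions and the result F = mv/t has LHS [L M T^-2] vs RHS [L M T^-2] — still consistent.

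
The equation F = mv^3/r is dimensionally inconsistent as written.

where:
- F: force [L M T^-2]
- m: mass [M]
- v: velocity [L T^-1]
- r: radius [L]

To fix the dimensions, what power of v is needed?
The exponent of v should be 2: F = mv^2/r

The LHS F has dimensions [L M T^-2]; v has dimensions [L T^-1].
As written, the RHS mv^3/r (exponent 3 on v) has dimensions [L^2 M T^-3], which does not match.
With exponent 2, the RHS mv^2/r has dimensions [L M T^-2], matching the LHS.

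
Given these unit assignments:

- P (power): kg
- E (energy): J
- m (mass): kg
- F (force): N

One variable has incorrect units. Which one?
P

The variable P (power) should have units W, not kg.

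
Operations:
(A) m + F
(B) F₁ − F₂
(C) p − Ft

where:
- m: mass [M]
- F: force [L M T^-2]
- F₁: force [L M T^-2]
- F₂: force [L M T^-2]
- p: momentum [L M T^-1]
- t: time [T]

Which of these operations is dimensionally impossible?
(A) m + F

(A) m + F: m [M] and F [L M T^-2] — different dimensions cannot be added/subtracted ✗
(B) F₁ − F₂: F₁ [L M T^-2] and F₂ [L M T^-2] — same dimensions ✓
(C) p − Ft: p [L M T^-1] and Ft [L M T^-1] — same dimensions ✓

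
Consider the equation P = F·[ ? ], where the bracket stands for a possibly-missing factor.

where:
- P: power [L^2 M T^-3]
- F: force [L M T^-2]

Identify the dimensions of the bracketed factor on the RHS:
[L T^-1] — velocity (e.g. v)

P has dimensions [L^2 M T^-3]; F has dimensions [L M T^-2].
The bracketed factor must supply [L^2 M T^-3] / [L M T^-2] = [L T^-1].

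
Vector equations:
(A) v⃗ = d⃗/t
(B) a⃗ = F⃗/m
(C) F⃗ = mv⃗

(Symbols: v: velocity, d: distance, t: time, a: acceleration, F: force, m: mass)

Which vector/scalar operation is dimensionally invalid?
(C) F⃗ = mv⃗

(A) v⃗ = d⃗/t: LHS [L T^-1], RHS [L T^-1] ✓ — displacement (vector) divided by time (scalar)
(B) a⃗ = F⃗/m: LHS [L T^-2], RHS [L T^-2] ✓ — force (vector) divided by mass (scalar)
(C) F⃗ = mv⃗: LHS [L M T^-2], RHS [L M T^-1] ✗ — mass times velocity is momentum, not force; should be ma⃗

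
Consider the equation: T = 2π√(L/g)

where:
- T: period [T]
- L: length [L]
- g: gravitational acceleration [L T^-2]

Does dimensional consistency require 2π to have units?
No

T has dimensions [T] and √(L/g) already has dimensions [T], so the equation balances without 2π contributing any dimensions. 2π is a pure (dimensionless) number; changing or removing it would not affect dimensional consistency.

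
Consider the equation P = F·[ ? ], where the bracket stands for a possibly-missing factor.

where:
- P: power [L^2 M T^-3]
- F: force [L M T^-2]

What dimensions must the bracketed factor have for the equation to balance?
[L T^-1] — velocity (e.g. v)

P has dimensions [L^2 M T^-3]; F has dimensions [L M T^-2].
The bracketed factor must supply [L^2 M T^-3] / [L M T^-2] = [L T^-1].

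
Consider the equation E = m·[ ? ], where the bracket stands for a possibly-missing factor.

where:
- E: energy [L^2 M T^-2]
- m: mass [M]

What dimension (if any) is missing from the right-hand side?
[L^2 T^-2] — velocity squared (e.g. v²)

E has dimensions [L^2 M T^-2]; m has dimensions [M].
The bracketed factor must supply [L^2 M T^-2] / [M] = [L^2 T^-2].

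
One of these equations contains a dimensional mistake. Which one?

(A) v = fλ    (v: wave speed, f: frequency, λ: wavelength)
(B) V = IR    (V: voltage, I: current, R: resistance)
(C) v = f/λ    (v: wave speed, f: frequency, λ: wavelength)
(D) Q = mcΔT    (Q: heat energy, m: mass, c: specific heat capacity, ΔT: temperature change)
(C) v = f/λ

The equation (C) v = f/λ is dimensionally incorrect.

LHS (v): [L T^-1]
RHS (f/λ): [L^-1 T^-1] ✗

The dimensions do not match. The other three equations balance.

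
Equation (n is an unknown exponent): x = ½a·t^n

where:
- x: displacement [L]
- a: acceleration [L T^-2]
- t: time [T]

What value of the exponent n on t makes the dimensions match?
n = 2

x has dimensions [L]; t has dimensions [T].
The rest of the RHS has dimensions [L T^-2], so t^n must supply [T^2].
With n = 2: ½a·t^2 has dimensions [L], matching the LHS ✓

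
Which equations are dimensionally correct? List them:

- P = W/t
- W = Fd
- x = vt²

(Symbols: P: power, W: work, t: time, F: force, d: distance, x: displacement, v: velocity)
Dimensionally correct: P = W/t, W = Fd
Dimensionally incorrect: x = vt²
Ordered (correct first, then incorrect): P = W/t, W = Fd, x = vt²

- P = W/t: LHS [L^2 M T^-3], RHS [L^2 M T^-3] → correct ✓
- W = Fd: LHS [L^2 M T^-2], RHS [L^2 M T^-2] → correct ✓
- x = vt²: LHS [L], RHS [L T] → incorrect ✗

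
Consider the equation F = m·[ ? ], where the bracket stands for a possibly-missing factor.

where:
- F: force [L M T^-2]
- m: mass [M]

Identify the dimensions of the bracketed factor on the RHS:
[L T^-2] — acceleration (e.g. a)

F has dimensions [L M T^-2]; m has dimensions [M].
The bracketed factor must supply [L M T^-2] / [M] = [L T^-2].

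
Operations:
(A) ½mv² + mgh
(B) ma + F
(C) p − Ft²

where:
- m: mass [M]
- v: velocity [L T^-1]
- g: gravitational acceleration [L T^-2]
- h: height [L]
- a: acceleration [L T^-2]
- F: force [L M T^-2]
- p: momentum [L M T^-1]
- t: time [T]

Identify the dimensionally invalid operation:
(C) p − Ft²

(A) ½mv² + mgh: ½mv² [L^2 M T^-2] and mgh [L^2 M T^-2] — same dimensions ✓
(B) ma + F: ma [L M T^-2] and F [L M T^-2] — same dimensions ✓
(C) p − Ft²: p [L M T^-1] and Ft² [L M] — different dimensions cannot be added/subtracted ✗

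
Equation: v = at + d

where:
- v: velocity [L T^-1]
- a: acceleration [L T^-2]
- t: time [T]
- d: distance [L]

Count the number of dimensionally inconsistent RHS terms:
1

LHS v: [L T^-1]
- at: [L T^-1] ✓
- d: [L] ✗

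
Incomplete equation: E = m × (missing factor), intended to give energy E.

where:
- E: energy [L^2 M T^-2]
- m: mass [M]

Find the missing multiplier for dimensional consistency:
v² (velocity squared), dimensions [L^2 T^-2]

E has dimensions [L^2 M T^-2] and m has dimensions [M].
The missing factor must have dimensions [L^2 M T^-2] / [M] = [L^2 T^-2], i.e. velocity squared (v²).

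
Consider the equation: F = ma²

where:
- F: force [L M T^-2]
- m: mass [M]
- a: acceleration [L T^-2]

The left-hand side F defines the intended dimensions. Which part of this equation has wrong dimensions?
The right-hand side term ma²

F has dimensions [L M T^-2], but ma² has dimensions [L^2 M T^-4], so the term ma² is dimensionally wrong for F.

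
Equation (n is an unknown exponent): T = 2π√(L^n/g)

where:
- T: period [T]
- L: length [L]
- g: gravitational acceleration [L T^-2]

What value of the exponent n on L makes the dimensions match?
n = 1

T has dimensions [T]; L has dimensions [L].
With n = 1: 2π√(L^1/g) has dimensions [T], matching the LHS ✓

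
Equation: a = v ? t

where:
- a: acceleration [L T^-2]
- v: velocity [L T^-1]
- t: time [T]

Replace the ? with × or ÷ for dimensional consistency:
division (÷): a = v ÷ t

a [L T^-2]; v [L T^-1]; t [T].
v × t → [L] ✗
v ÷ t → [L T^-2] ✓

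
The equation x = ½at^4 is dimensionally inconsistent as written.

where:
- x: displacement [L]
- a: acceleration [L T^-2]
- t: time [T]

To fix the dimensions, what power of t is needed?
The exponent of t should be 2: x = ½at^2

The LHS x has dimensions [L]; t has dimensions [T].
As written, the RHS ½at^4 (exponent 4 on t) has dimensions [L T^2], which does not match.
With exponent 2, the RHS ½at^2 has dimensions [L], matching the LHS.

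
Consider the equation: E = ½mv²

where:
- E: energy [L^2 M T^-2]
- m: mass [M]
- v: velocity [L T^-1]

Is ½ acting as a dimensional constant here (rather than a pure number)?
No

E has dimensions [L^2 M T^-2] and mv² already has dimensions [L^2 M T^-2], so the equation balances without ½ contributing any dimensions. ½ is a pure (dimensionless) number; changing or removing it would not affect dimensional consistency.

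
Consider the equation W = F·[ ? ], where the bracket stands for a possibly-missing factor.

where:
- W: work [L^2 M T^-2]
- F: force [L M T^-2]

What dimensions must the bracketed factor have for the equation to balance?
[L] — length (e.g. a distance d)

W has dimensions [L^2 M T^-2]; F has dimensions [L M T^-2].
The bracketed factor must supply [L^2 M T^-2] / [L M T^-2] = [L].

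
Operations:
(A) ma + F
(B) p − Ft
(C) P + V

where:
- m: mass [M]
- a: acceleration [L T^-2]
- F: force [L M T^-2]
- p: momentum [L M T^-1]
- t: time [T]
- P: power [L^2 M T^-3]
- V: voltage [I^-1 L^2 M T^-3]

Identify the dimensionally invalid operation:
(C) P + V

(A) ma + F: ma [L M T^-2] and F [L M T^-2] — same dimensions ✓
(B) p − Ft: p [L M T^-1] and Ft [L M T^-1] — same dimensions ✓
(C) P + V: P [L^2 M T^-3] and V [I^-1 L^2 M T^-3] — different dimensions cannot be added/subtracted ✗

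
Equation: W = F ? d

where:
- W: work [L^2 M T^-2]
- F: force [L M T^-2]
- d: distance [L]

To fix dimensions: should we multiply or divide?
multiplication (×): W = F × d

W [L^2 M T^-2]; F [L M T^-2]; d [L].
F × d → [L^2 M T^-2] ✓
F ÷ d → [M T^-2] ✗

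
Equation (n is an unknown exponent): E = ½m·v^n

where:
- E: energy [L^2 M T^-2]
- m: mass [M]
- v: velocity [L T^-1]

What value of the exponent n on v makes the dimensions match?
n = 2

E has dimensions [L^2 M T^-2]; v has dimensions [L T^-1].
The rest of the RHS has dimensions [M], so v^n must supply [L^2 T^-2].
With n = 2: ½m·v^2 has dimensions [L^2 M T^-2], matching the LHS ✓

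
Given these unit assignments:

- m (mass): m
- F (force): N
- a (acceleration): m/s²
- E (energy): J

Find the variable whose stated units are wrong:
m

The variable m (mass) should have units kg, not m.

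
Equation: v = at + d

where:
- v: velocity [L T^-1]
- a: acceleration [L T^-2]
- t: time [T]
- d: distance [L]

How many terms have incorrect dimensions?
1

LHS v: [L T^-1]
- at: [L T^-1] ✓
- d: [L] ✗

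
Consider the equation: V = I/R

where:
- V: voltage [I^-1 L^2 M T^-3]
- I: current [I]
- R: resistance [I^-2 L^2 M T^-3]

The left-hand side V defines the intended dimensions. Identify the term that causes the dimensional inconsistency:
The right-hand side term I/R

V has dimensions [I^-1 L^2 M T^-3], but I/R has dimensions [I^3 L^-2 M^-1 T^3], so the term I/R is dimensionally wrong for V.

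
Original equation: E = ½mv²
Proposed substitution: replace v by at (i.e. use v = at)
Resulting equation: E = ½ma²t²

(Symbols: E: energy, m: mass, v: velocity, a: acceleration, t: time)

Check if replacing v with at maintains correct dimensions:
Yes

[v] = [L T^-1] and [at] = [L T^-1]. These match, so the substitution replaces a quantity by one of the same dimensions and the result E = ½ma²t² has LHS [L^2 M T^-2] vs RHS [L^2 M T^-2] — still consistent.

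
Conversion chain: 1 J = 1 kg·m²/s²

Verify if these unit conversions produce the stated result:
The chain is correct (no errors).

Correct: Joule is defined as kg·m²/s²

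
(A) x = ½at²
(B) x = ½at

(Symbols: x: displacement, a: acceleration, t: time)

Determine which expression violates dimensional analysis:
(B)

(A) x = ½at²: LHS [L], RHS [L] ✓
(B) x = ½at: LHS [L], RHS [L T^-1] ✗

Expression (B) x = ½at is dimensionally incorrect.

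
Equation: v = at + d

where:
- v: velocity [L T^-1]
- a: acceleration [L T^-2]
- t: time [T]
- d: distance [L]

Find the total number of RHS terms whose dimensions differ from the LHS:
1

LHS v: [L T^-1]
- at: [L T^-1] ✓
- d: [L] ✗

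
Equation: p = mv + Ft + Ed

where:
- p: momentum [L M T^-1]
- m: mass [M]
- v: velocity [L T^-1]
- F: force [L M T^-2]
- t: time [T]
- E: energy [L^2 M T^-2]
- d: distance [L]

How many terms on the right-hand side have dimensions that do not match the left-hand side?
1

LHS p: [L M T^-1]
- mv: [L M T^-1] ✓
- Ft: [L M T^-1] ✓
- Ed: [L^3 M T^-2] ✗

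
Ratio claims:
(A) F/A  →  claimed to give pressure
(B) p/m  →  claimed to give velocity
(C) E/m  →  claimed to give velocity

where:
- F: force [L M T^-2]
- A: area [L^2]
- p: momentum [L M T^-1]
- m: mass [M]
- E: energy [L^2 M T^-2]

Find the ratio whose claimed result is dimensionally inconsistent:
(C) E/m does not give velocity

(A) F/A: [L^-1 M T^-2] = pressure [L^-1 M T^-2] ✓
(B) p/m: [L T^-1] = velocity [L T^-1] ✓
(C) E/m: [L^2 T^-2] ≠ velocity [L T^-1] ✗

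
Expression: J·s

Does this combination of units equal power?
No

The expression J·s has dimensions [L^2 M T^-1], but power has dimensions [L^2 M T^-3].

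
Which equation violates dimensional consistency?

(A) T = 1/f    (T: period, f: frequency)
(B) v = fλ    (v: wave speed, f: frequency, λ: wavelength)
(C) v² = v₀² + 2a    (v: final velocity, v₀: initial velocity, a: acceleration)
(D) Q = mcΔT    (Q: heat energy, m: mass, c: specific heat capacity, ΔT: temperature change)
(C) v² = v₀² + 2a

The equation (C) v² = v₀² + 2a is dimensionally incorrect.

LHS (v²): [L^2 T^-2]
RHS terms:
  - v₀²: [L^2 T^-2] ✓
  - 2a: [L T^-2] ✗ (does not match LHS)

The dimensions do not match. The other three equations balance.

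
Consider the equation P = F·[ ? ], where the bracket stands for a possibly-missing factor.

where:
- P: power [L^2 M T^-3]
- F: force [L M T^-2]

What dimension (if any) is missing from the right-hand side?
[L T^-1] — velocity (e.g. v)

P has dimensions [L^2 M T^-3]; F has dimensions [L M T^-2].
The bracketed factor must supply [L^2 M T^-3] / [L M T^-2] = [L T^-1].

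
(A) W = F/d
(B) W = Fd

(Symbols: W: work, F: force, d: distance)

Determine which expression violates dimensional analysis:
(A)

(A) W = F/d: LHS [L^2 M T^-2], RHS [M T^-2] ✗
(B) W = Fd: LHS [L^2 M T^-2], RHS [L^2 M T^-2] ✓

Expression (A) W = F/d is dimensionally incorrect.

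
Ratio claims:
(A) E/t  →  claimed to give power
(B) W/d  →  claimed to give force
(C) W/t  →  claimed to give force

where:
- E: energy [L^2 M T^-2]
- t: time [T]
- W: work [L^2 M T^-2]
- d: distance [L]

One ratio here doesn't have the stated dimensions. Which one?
(C) W/t does not give force

(A) E/t: [L^2 M T^-3] = power [L^2 M T^-3] ✓
(B) W/d: [L M T^-2] = force [L M T^-2] ✓
(C) W/t: [L^2 M T^-3] ≠ force [L M T^-2] ✗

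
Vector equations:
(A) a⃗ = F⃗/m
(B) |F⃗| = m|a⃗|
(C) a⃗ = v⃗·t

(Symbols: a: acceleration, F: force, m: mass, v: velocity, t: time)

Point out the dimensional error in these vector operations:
(C) a⃗ = v⃗·t

(A) a⃗ = F⃗/m: LHS [L T^-2], RHS [L T^-2] ✓ — force (vector) divided by mass (scalar)
(B) |F⃗| = m|a⃗|: LHS [L M T^-2], RHS [L M T^-2] ✓ — magnitudes of vectors are scalars
(C) a⃗ = v⃗·t: LHS [L T^-2], RHS [L] ✗ — acceleration is velocity per time; should be v⃗/t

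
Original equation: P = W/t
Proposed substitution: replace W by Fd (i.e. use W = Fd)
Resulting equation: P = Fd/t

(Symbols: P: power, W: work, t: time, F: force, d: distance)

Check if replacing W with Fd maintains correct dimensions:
Yes

[W] = [L^2 M T^-2] and [Fd] = [L^2 M T^-2]. These match, so the substitution replaces a quantity by one of the same dimensions and the result P = Fd/t has LHS [L^2 M T^-3] vs RHS [L^2 M T^-3] — still consistent.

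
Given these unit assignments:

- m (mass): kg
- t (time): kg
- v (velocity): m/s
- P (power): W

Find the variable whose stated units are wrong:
t

The variable t (time) should have units s, not kg.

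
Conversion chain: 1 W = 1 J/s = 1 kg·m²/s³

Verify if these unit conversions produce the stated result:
The chain is correct (no errors).

Correct: Watt is Joule per second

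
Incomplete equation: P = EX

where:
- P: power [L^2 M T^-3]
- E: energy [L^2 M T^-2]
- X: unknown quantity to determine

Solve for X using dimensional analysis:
X = f (inverse time / frequency (1/t)), dimensions [T^-1]

P has dimensions [L^2 M T^-3]; the rest of the RHS (E) has dimensions [L^2 M T^-2].
So X must have dimensions [T^-1] — X = f (inverse time / frequency (1/t)).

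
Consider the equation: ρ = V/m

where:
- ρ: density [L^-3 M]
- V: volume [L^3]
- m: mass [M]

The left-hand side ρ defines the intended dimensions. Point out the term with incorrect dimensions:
The right-hand side term V/m

ρ has dimensions [L^-3 M], but V/m has dimensions [L^3 M^-1], so the term V/m is dimensionally wrong for ρ.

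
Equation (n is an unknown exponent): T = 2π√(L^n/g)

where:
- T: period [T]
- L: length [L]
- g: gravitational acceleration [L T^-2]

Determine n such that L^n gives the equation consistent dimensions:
n = 1

T has dimensions [T]; L has dimensions [L].
With n = 1: 2π√(L^1/g) has dimensions [T], matching the LHS ✓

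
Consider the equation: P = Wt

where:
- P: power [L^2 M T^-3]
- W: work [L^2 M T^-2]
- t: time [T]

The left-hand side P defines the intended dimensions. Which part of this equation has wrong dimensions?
The right-hand side term Wt

P has dimensions [L^2 M T^-3], but Wt has dimensions [L^2 M T^-1], so the term Wt is dimensionally wrong for P.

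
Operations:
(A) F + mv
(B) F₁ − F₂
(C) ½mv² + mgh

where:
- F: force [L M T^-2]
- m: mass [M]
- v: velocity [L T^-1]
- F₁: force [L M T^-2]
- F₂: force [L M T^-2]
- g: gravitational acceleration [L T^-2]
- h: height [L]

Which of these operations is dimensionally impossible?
(A) F + mv

(A) F + mv: F [L M T^-2] and mv [L M T^-1] — different dimensions cannot be added/subtracted ✗
(B) F₁ − F₂: F₁ [L M T^-2] and F₂ [L M T^-2] — same dimensions ✓
(C) ½mv² + mgh: ½mv² [L^2 M T^-2] and mgh [L^2 M T^-2] — same dimensions ✓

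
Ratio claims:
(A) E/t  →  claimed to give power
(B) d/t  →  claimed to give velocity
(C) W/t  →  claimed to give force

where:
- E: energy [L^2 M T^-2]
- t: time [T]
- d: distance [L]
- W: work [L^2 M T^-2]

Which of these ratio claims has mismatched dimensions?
(C) W/t does not give force

(A) E/t: [L^2 M T^-3] = power [L^2 M T^-3] ✓
(B) d/t: [L T^-1] = velocity [L T^-1] ✓
(C) W/t: [L^2 M T^-3] ≠ force [L M T^-2] ✗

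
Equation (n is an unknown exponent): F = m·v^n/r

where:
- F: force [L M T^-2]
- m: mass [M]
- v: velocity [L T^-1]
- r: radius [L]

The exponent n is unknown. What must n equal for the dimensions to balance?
n = 2

F has dimensions [L M T^-2]; v has dimensions [L T^-1].
The rest of the RHS has dimensions [L^-1 M], so v^n must supply [L^2 T^-2].
With n = 2: m·v^2/r has dimensions [L M T^-2], matching the LHS ✓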